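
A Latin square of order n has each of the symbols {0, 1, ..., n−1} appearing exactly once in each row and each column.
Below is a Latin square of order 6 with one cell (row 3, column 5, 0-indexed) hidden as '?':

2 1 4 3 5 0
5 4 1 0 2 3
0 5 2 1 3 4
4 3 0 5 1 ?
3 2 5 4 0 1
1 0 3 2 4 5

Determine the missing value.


Row 3 contains symbols [0, 1, 3, 4, 5] — missing [2].
Column 5 contains symbols [0, 1, 3, 4, 5] — missing [2].
The missing symbol must appear in both missing sets; intersection = [2].
Therefore the hidden value is 2.

Missing value = 2.


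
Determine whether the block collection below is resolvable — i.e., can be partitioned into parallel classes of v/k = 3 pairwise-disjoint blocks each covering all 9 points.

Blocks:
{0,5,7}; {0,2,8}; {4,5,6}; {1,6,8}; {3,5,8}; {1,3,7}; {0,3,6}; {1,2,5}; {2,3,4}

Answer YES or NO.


v = 9, block size k = 3, number of blocks = 9.
For resolvability, blocks must partition into parallel classes of size v/k = 3.
Total blocks must therefore be a multiple of 3: 9 = 3·3 + 0 ⇒ divisible ✓.
Consider block {3,5,8}. It intersects every other block in the collection, so no parallel class of size 3 can contain it.
Since every block must belong to some parallel class in a resolution, the collection cannot be partitioned into parallel classes.
Resolvable? NO.

NO


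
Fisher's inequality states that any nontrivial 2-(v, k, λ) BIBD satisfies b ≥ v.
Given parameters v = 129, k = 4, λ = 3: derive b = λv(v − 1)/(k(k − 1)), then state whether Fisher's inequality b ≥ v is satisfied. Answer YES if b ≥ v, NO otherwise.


b = λv(v − 1)/(k(k − 1)) = 3·129·128/(4·3) = 49536/12 = 4128.
Compare with v = 129: b ≥ v, so Fisher's inequality holds.

YES


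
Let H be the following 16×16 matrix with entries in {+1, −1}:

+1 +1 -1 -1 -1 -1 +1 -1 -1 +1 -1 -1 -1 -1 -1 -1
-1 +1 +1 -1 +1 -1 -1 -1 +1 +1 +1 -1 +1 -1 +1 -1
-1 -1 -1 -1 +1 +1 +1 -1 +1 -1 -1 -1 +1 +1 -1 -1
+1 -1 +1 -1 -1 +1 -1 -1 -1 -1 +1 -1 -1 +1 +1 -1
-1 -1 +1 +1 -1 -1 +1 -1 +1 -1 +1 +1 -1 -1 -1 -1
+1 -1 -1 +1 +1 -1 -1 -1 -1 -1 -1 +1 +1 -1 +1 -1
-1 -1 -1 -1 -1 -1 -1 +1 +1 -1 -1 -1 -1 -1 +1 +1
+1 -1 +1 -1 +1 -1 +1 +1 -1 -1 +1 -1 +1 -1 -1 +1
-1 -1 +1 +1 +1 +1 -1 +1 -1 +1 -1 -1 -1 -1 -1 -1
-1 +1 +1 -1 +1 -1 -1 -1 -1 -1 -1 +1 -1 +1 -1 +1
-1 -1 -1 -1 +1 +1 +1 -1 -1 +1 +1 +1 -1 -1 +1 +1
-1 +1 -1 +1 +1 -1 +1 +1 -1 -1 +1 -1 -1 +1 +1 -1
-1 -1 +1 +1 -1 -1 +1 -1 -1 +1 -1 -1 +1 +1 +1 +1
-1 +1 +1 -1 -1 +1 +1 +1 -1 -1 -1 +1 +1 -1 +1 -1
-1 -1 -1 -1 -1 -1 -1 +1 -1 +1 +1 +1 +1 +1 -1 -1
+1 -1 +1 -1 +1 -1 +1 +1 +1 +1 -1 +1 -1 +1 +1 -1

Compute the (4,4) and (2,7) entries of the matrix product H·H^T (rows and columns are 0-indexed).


Row 2 of H: [-1, -1, -1, -1, 1, 1, 1, -1, 1, -1, -1, -1, 1, 1, -1, -1].
Row 4 of H: [-1, -1, 1, 1, -1, -1, 1, -1, 1, -1, 1, 1, -1, -1, -1, -1].
Row 7 of H: [1, -1, 1, -1, 1, -1, 1, 1, -1, -1, 1, -1, 1, -1, -1, 1].
(H·H^T)[4][4] = Σ_j H[4][j]·H[4][j] = (-1)² + (-1)² + (1)² + (1)² + (-1)² + (-1)² + (1)² + (-1)² + (1)² + (-1)² + (1)² + (1)² + (-1)² + (-1)² + (-1)² + (-1)² = 1 + 1 + 1 + 1 + 1 + 1 + 1 + 1 + 1 + 1 + 1 + 1 + 1 + 1 + 1 + 1 = 16.
(H·H^T)[2][7] = Σ_j H[2][j]·H[7][j] = (-1)·(1) + (-1)·(-1) + (-1)·(1) + (-1)·(-1) + (1)·(1) + (1)·(-1) + (1)·(1) + (-1)·(1) + (1)·(-1) + (-1)·(-1) + (-1)·(1) + (-1)·(-1) + (1)·(1) + (1)·(-1) + (-1)·(-1) + (-1)·(1) = -1 + 1 + -1 + 1 + 1 + -1 + 1 + -1 + -1 + 1 + -1 + 1 + 1 + -1 + 1 + -1 = 0.
So rows 2 and 7 are orthogonal; the diagonal entry equals n = 16.

(4,4) entry = 16; (2,7) entry = 0.


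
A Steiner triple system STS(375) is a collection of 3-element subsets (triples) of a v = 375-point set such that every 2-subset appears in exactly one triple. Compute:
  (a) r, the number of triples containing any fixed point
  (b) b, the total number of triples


An STS(v) is a 2-(v, 3, 1) BIBD: block size k = 3, λ = 1.
Replication: r(k − 1) = λ(v − 1) ⇒ r·2 = 375 − 1 = 374 ⇒ r = 187.
Block count: bk = vr ⇒ b·3 = 375·187 = 70125 ⇒ b = 23375.
(Check via b = v(v − 1)/6 = 375·374/6 = 140250/6 = 23375.)

r = 187, b = 23375.


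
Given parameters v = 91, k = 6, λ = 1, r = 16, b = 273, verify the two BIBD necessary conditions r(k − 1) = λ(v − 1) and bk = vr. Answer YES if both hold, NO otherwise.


Condition (i): r(k − 1) = 16·5 = 80; λ(v − 1) = 1·90 = 90. Match? NO.
Condition (ii): bk = 273·6 = 1638; vr = 91·16 = 1456. Match? NO.
Both conditions hold? NO.

NO


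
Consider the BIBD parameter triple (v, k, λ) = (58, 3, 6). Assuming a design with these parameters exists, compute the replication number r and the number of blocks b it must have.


Any 2-(v, k, λ) BIBD satisfies two necessary conditions:
  (i)  Each point sits in r blocks, and counting incidences through any fixed point gives r(k − 1) = λ(v − 1), so r = λ(v − 1)/(k − 1).
  (ii) Total incidences bk = vr, so b = vr/k.
Step 1: r = λ(v − 1)/(k − 1) = 6·(58 − 1)/(3 − 1) = 6·57/2 = 342/2 = 171.
Step 2: b = vr/k = 58·171/3 = 9918/3 = 3306.
Check integrality: r = 171 ∈ Z ✓, b = 3306 ∈ Z ✓.
(These identities are necessary conditions: they determine r and b for any design with these parameters, but do not by themselves prove that one exists.)

r = 171, b = 3306.


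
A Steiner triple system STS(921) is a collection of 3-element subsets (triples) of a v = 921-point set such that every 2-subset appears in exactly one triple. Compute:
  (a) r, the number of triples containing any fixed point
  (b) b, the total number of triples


An STS(v) is a 2-(v, 3, 1) BIBD: block size k = 3, λ = 1.
Replication: r(k − 1) = λ(v − 1) ⇒ r·2 = 921 − 1 = 920 ⇒ r = 460.
Block count: bk = vr ⇒ b·3 = 921·460 = 423660 ⇒ b = 141220.

r = 460, b = 141220.


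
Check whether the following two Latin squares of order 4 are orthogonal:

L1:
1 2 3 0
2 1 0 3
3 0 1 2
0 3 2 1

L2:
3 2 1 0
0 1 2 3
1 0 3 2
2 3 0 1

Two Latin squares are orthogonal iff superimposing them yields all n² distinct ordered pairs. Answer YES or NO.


Form the n² = 16 superimposed pairs (L1[i][j], L2[i][j]), row by row (rows and columns indexed from 0):
row 0: (1,3) (2,2) (3,1) (0,0)
row 1: (2,0) (1,1) (0,2) (3,3)
row 2: (3,1) (0,0) (1,3) (2,2)
row 3: (0,2) (3,3) (2,0) (1,1)
Orthogonality requires all 16 pairs distinct.
But the pair (3,1) repeats: cell (0,2) has L1 = 3, L2 = 1, and cell (2,0) has L1 = 3, L2 = 1.
A repeated pair means some other pair never occurs (only 8 distinct pairs out of 16), so the squares are not orthogonal.
Conclusion: NO.

NO


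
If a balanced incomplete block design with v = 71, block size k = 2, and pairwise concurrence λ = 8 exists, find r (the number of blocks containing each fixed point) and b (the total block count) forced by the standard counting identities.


Any 2-(v, k, λ) BIBD satisfies two necessary conditions:
  (i)  Each point sits in r blocks, and counting incidences through any fixed point gives r(k − 1) = λ(v − 1), so r = λ(v − 1)/(k − 1).
  (ii) Total incidences bk = vr, so b = vr/k.
Step 1: r = λ(v − 1)/(k − 1) = 8·(71 − 1)/(2 − 1) = 8·70/1 = 560/1 = 560.
Step 2: b = vr/k = 71·560/2 = 39760/2 = 19880.
Check integrality: r = 560 ∈ Z ✓, b = 19880 ∈ Z ✓.
(These identities are necessary conditions: they determine r and b for any design with these parameters, but do not by themselves prove that one exists.)

r = 560, b = 19880.


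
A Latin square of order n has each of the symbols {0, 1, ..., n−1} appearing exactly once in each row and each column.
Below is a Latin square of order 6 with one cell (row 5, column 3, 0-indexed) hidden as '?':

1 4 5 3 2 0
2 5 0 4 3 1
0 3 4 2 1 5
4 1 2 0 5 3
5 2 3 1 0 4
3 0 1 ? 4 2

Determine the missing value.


Row 5 contains symbols [0, 1, 2, 3, 4] — missing [5].
Column 3 contains symbols [0, 1, 2, 3, 4] — missing [5].
The missing symbol must appear in both missing sets; intersection = [5].
Therefore the hidden value is 5.

Missing value = 5.


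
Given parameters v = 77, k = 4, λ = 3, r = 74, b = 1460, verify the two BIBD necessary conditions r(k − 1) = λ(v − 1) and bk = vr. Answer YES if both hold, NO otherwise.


Condition (i): r(k − 1) = 74·3 = 222; λ(v − 1) = 3·76 = 228. Match? NO.
Condition (ii): bk = 1460·4 = 5840; vr = 77·74 = 5698. Match? NO.
Both conditions hold? NO.

NO


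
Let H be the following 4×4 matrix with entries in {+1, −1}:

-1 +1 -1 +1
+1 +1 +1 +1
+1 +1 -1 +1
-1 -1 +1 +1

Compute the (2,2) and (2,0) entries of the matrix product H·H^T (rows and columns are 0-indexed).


Row 0 of H: [-1, 1, -1, 1].
Row 2 of H: [1, 1, -1, 1].
(H·H^T)[2][2] = Σ_j H[2][j]·H[2][j] = (1)² + (1)² + (-1)² + (1)² = 1 + 1 + 1 + 1 = 4.
(H·H^T)[2][0] = Σ_j H[2][j]·H[0][j] = (1)·(-1) + (1)·(1) + (-1)·(-1) + (1)·(1) = -1 + 1 + 1 + 1 = 2.
Rows 2 and 0 are not orthogonal (dot product = 2 ≠ 0), so H is not a Hadamard matrix.

(2,2) entry = 4; (2,0) entry = 2.


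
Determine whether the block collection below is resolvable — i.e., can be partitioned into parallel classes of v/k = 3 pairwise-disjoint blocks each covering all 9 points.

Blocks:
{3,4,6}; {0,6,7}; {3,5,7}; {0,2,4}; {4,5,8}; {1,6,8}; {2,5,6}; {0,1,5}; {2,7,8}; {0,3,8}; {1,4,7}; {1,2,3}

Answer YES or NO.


v = 9, block size k = 3, number of blocks = 12.
For resolvability, blocks must partition into parallel classes of size v/k = 3.
Total blocks must therefore be a multiple of 3: 12 = 3·4 + 0 ⇒ divisible ✓.
Greedy packing gives 4 candidate class(es). Each should be a full parallel class (size 3, covers all 9 points).
  Class 1 (3 blocks): {3,4,6}; {0,1,5}; {2,7,8}. Points covered: [0, 1, 2, 3, 4, 5, 6, 7, 8].
  Class 2 (3 blocks): {0,6,7}; {4,5,8}; {1,2,3}. Points covered: [0, 1, 2, 3, 4, 5, 6, 7, 8].
  Class 3 (3 blocks): {3,5,7}; {0,2,4}; {1,6,8}. Points covered: [0, 1, 2, 3, 4, 5, 6, 7, 8].
  Class 4 (3 blocks): {2,5,6}; {0,3,8}; {1,4,7}. Points covered: [0, 1, 2, 3, 4, 5, 6, 7, 8].
All classes full (size 3)? YES. All classes cover every point? YES.
Resolvable? YES.

YES


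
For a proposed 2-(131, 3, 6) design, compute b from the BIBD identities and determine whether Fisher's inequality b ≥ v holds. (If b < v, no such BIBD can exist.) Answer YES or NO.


r = λ(v − 1)/(k − 1) = 6·130/2 = 390.
b = vr/k = 131·390/3 = 17030.
Fisher's inequality: b ≥ v ⇔ 17030 ≥ 131? YES.

YES


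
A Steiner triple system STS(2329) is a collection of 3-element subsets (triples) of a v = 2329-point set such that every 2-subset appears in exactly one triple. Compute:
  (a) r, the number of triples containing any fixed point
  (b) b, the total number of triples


An STS(v) is a 2-(v, 3, 1) BIBD: block size k = 3, λ = 1.
Replication: r(k − 1) = λ(v − 1) ⇒ r·2 = 2329 − 1 = 2328 ⇒ r = 1164.
Block count: b = v(v − 1)/6 = 2329·2328/6 = 5421912/6 = 903652.
(Check via bk = vr: 903652·3 = 2710956 = 2329·1164 = 2710956 ✓.)

r = 1164, b = 903652.


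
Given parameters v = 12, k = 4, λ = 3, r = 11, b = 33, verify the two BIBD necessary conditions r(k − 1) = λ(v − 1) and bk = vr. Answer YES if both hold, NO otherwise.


Condition (i): r(k − 1) = 11·3 = 33; λ(v − 1) = 3·11 = 33. Match? YES.
Condition (ii): bk = 33·4 = 132; vr = 12·11 = 132. Match? YES.
Both conditions hold? YES.

YES


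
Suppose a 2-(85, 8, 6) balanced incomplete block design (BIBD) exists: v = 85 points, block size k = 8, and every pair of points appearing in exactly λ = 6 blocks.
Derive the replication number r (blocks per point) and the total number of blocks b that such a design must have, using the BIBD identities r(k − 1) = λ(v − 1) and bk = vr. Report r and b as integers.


Any 2-(v, k, λ) BIBD satisfies two necessary conditions:
  (i)  Each point sits in r blocks, and counting incidences through any fixed point gives r(k − 1) = λ(v − 1), so r = λ(v − 1)/(k − 1).
  (ii) Total incidences bk = vr, so b = vr/k.
Step 1: r = λ(v − 1)/(k − 1) = 6·(85 − 1)/(8 − 1) = 6·84/7 = 504/7 = 72.
Step 2: b = vr/k = 85·72/8 = 6120/8 = 765.
Check integrality: r = 72 ∈ Z ✓, b = 765 ∈ Z ✓.
(These identities are necessary conditions: they determine r and b for any design with these parameters, but do not by themselves prove that one exists.)

r = 72, b = 765.


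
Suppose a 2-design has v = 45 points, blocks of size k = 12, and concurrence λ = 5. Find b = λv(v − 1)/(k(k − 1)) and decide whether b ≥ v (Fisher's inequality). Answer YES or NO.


r = λ(v − 1)/(k − 1) = 5·44/11 = 20.
b = vr/k = 45·20/12 = 75.
Fisher's inequality: b ≥ v ⇔ 75 ≥ 45? YES.

YES


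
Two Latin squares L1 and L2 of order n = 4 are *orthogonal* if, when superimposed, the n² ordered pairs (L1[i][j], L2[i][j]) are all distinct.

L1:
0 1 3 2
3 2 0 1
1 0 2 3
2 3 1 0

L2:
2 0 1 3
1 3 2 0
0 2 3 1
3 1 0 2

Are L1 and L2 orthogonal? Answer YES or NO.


Form the n² = 16 superimposed pairs (L1[i][j], L2[i][j]), row by row (rows and columns indexed from 0):
row 0: (0,2) (1,0) (3,1) (2,3)
row 1: (3,1) (2,3) (0,2) (1,0)
row 2: (1,0) (0,2) (2,3) (3,1)
row 3: (2,3) (3,1) (1,0) (0,2)
Orthogonality requires all 16 pairs distinct.
But the pair (3,1) repeats: cell (0,2) has L1 = 3, L2 = 1, and cell (1,0) has L1 = 3, L2 = 1.
A repeated pair means some other pair never occurs (only 4 distinct pairs out of 16), so the squares are not orthogonal.
Conclusion: NO.

NO


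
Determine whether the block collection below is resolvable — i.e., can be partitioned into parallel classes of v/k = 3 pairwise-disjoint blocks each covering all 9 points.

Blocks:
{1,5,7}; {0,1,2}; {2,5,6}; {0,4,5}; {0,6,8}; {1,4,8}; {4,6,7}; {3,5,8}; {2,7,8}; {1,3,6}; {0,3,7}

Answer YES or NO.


v = 9, block size k = 3, number of blocks = 11.
For resolvability, blocks must partition into parallel classes of size v/k = 3.
Total blocks must therefore be a multiple of 3: 11 = 3·3 + 2 ⇒ not divisible ✗.
Resolvable? NO.

NO


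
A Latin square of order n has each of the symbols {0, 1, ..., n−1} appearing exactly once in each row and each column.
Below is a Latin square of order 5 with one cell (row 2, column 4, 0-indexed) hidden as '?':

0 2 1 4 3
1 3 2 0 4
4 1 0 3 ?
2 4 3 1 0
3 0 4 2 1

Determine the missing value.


Row 2 contains symbols [0, 1, 3, 4] — missing [2].
Column 4 contains symbols [0, 1, 3, 4] — missing [2].
The missing symbol must appear in both missing sets; intersection = [2].
Therefore the hidden value is 2.

Missing value = 2.


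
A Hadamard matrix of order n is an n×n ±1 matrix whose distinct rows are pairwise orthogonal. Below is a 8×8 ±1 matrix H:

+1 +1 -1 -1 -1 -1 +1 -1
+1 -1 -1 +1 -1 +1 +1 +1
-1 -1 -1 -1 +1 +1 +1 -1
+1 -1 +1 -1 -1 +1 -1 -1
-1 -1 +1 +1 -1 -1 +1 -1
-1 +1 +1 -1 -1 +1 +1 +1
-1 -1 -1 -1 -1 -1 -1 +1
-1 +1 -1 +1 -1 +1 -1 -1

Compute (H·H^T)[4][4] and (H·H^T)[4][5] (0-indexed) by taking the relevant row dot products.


Row 4 of H: [-1, -1, 1, 1, -1, -1, 1, -1].
Row 5 of H: [-1, 1, 1, -1, -1, 1, 1, 1].
(H·H^T)[4][4] = Σ_j H[4][j]·H[4][j] = (-1)² + (-1)² + (1)² + (1)² + (-1)² + (-1)² + (1)² + (-1)² = 1 + 1 + 1 + 1 + 1 + 1 + 1 + 1 = 8.
(H·H^T)[4][5] = Σ_j H[4][j]·H[5][j] = (-1)·(-1) + (-1)·(1) + (1)·(1) + (1)·(-1) + (-1)·(-1) + (-1)·(1) + (1)·(1) + (-1)·(1) = 1 + -1 + 1 + -1 + 1 + -1 + 1 + -1 = 0.
So rows 4 and 5 are orthogonal; the diagonal entry equals n = 8.

(4,4) entry = 8; (4,5) entry = 0.


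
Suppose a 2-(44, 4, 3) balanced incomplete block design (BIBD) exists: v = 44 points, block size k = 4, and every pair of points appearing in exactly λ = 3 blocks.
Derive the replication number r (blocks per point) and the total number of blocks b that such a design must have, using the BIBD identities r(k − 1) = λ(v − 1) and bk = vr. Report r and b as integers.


Any 2-(v, k, λ) BIBD satisfies two necessary conditions:
  (i)  Each point sits in r blocks, and counting incidences through any fixed point gives r(k − 1) = λ(v − 1), so r = λ(v − 1)/(k − 1).
  (ii) Total incidences bk = vr, so b = vr/k.
Step 1: r = λ(v − 1)/(k − 1) = 3·(44 − 1)/(4 − 1) = 3·43/3 = 129/3 = 43.
Step 2: b = vr/k = 44·43/4 = 1892/4 = 473.
Check integrality: r = 43 ∈ Z ✓, b = 473 ∈ Z ✓.
(These identities are necessary conditions: they determine r and b for any design with these parameters, but do not by themselves prove that one exists.)

r = 43, b = 473.


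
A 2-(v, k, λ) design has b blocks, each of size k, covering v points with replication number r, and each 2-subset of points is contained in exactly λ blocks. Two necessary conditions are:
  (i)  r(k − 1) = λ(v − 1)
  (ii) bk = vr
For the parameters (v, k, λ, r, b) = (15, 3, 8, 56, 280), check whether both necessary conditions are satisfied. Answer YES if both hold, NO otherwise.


Condition (i): r(k − 1) = 56·2 = 112; λ(v − 1) = 8·14 = 112. Match? YES.
Condition (ii): bk = 280·3 = 840; vr = 15·56 = 840. Match? YES.
Both conditions hold? YES.

YES


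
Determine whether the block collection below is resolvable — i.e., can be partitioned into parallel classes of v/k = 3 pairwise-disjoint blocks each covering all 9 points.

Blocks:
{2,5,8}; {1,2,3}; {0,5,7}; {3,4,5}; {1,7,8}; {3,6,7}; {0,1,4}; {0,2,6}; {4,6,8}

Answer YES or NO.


v = 9, block size k = 3, number of blocks = 9.
For resolvability, blocks must partition into parallel classes of size v/k = 3.
Total blocks must therefore be a multiple of 3: 9 = 3·3 + 0 ⇒ divisible ✓.
Greedy packing gives 3 candidate class(es). Each should be a full parallel class (size 3, covers all 9 points).
  Class 1 (3 blocks): {2,5,8}; {3,6,7}; {0,1,4}. Points covered: [0, 1, 2, 3, 4, 5, 6, 7, 8].
  Class 2 (3 blocks): {1,2,3}; {0,5,7}; {4,6,8}. Points covered: [0, 1, 2, 3, 4, 5, 6, 7, 8].
  Class 3 (3 blocks): {3,4,5}; {1,7,8}; {0,2,6}. Points covered: [0, 1, 2, 3, 4, 5, 6, 7, 8].
All classes full (size 3)? YES. All classes cover every point? YES.
Resolvable? YES.

YES


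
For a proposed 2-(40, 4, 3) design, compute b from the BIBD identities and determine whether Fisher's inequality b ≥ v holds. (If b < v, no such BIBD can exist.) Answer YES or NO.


r = λ(v − 1)/(k − 1) = 3·39/3 = 39.
b = vr/k = 40·39/4 = 390.
Fisher's inequality: b ≥ v ⇔ 390 ≥ 40? YES.

YES


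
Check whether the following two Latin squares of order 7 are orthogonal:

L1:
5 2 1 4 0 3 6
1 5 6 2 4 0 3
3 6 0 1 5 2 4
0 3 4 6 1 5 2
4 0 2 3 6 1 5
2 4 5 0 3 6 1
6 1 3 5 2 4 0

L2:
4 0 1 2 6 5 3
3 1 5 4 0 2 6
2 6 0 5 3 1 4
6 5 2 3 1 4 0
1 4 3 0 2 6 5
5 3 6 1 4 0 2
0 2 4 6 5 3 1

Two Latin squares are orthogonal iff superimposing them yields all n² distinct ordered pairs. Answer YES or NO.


Form the n² = 49 superimposed pairs (L1[i][j], L2[i][j]), row by row (rows and columns indexed from 0):
row 0: (5,4) (2,0) (1,1) (4,2) (0,6) (3,5) (6,3)
row 1: (1,3) (5,1) (6,5) (2,4) (4,0) (0,2) (3,6)
row 2: (3,2) (6,6) (0,0) (1,5) (5,3) (2,1) (4,4)
row 3: (0,6) (3,5) (4,2) (6,3) (1,1) (5,4) (2,0)
row 4: (4,1) (0,4) (2,3) (3,0) (6,2) (1,6) (5,5)
row 5: (2,5) (4,3) (5,6) (0,1) (3,4) (6,0) (1,2)
row 6: (6,0) (1,2) (3,4) (5,6) (2,5) (4,3) (0,1)
Orthogonality requires all 49 pairs distinct.
But the pair (0,6) repeats: cell (0,4) has L1 = 0, L2 = 6, and cell (3,0) has L1 = 0, L2 = 6.
A repeated pair means some other pair never occurs (only 35 distinct pairs out of 49), so the squares are not orthogonal.
Conclusion: NO.

NO


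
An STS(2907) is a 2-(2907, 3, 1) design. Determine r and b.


An STS(v) is a 2-(v, 3, 1) BIBD: block size k = 3, λ = 1.
Replication: r(k − 1) = λ(v − 1) ⇒ r·2 = 2907 − 1 = 2906 ⇒ r = 1453.
Block count: bk = vr ⇒ b·3 = 2907·1453 = 4223871 ⇒ b = 1407957.
(Check via b = v(v − 1)/6 = 2907·2906/6 = 8447742/6 = 1407957.)

r = 1453, b = 1407957.


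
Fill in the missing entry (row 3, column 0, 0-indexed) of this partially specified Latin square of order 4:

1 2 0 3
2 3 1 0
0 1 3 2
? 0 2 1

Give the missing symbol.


Row 3 contains symbols [0, 1, 2] — missing [3].
Column 0 contains symbols [0, 1, 2] — missing [3].
The missing symbol must appear in both missing sets; intersection = [3].
Therefore the hidden value is 3.

Missing value = 3.


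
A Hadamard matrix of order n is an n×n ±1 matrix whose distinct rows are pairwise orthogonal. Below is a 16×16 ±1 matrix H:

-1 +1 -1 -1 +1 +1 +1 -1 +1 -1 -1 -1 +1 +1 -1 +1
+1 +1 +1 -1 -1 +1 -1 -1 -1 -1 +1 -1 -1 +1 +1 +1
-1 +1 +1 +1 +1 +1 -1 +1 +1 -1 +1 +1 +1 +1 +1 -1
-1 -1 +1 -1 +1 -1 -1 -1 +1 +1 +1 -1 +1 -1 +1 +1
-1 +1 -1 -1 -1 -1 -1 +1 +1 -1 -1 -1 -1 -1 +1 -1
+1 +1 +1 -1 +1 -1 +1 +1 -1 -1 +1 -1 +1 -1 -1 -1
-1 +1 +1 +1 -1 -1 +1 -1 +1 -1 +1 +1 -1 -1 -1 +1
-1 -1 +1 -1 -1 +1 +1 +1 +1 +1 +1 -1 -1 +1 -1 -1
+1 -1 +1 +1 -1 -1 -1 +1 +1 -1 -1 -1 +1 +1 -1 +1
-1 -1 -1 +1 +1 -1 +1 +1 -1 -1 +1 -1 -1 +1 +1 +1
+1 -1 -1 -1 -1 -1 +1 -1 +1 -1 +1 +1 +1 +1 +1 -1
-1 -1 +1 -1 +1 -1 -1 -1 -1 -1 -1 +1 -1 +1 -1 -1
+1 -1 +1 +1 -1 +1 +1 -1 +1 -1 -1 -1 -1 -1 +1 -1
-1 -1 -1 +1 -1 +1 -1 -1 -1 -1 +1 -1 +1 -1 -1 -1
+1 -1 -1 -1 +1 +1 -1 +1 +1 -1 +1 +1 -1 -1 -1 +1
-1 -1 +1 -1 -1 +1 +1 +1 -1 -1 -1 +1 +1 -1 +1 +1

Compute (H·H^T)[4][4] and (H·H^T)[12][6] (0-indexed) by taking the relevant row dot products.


Row 4 of H: [-1, 1, -1, -1, -1, -1, -1, 1, 1, -1, -1, -1, -1, -1, 1, -1].
Row 6 of H: [-1, 1, 1, 1, -1, -1, 1, -1, 1, -1, 1, 1, -1, -1, -1, 1].
Row 12 of H: [1, -1, 1, 1, -1, 1, 1, -1, 1, -1, -1, -1, -1, -1, 1, -1].
(H·H^T)[4][4] = Σ_j H[4][j]·H[4][j] = (-1)² + (1)² + (-1)² + (-1)² + (-1)² + (-1)² + (-1)² + (1)² + (1)² + (-1)² + (-1)² + (-1)² + (-1)² + (-1)² + (1)² + (-1)² = 1 + 1 + 1 + 1 + 1 + 1 + 1 + 1 + 1 + 1 + 1 + 1 + 1 + 1 + 1 + 1 = 16.
(H·H^T)[12][6] = Σ_j H[12][j]·H[6][j] = (1)·(-1) + (-1)·(1) + (1)·(1) + (1)·(1) + (-1)·(-1) + (1)·(-1) + (1)·(1) + (-1)·(-1) + (1)·(1) + (-1)·(-1) + (-1)·(1) + (-1)·(1) + (-1)·(-1) + (-1)·(-1) + (1)·(-1) + (-1)·(1) = -1 + -1 + 1 + 1 + 1 + -1 + 1 + 1 + 1 + 1 + -1 + -1 + 1 + 1 + -1 + -1 = 2.
Rows 12 and 6 are not orthogonal (dot product = 2 ≠ 0), so H is not a Hadamard matrix.

(4,4) entry = 16; (12,6) entry = 2.


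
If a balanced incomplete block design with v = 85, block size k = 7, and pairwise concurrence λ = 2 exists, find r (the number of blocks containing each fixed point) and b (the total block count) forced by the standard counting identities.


Any 2-(v, k, λ) BIBD satisfies two necessary conditions:
  (i)  Each point sits in r blocks, and counting incidences through any fixed point gives r(k − 1) = λ(v − 1), so r = λ(v − 1)/(k − 1).
  (ii) Total incidences bk = vr, so b = vr/k.
Step 1: r = λ(v − 1)/(k − 1) = 2·(85 − 1)/(7 − 1) = 2·84/6 = 168/6 = 28.
Step 2: b = vr/k = 85·28/7 = 2380/7 = 340.
Check integrality: r = 28 ∈ Z ✓, b = 340 ∈ Z ✓.
(These identities are necessary conditions: they determine r and b for any design with these parameters, but do not by themselves prove that one exists.)

r = 28, b = 340.


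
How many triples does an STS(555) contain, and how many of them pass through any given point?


An STS(v) is a 2-(v, 3, 1) BIBD: block size k = 3, λ = 1.
Replication: r(k − 1) = λ(v − 1) ⇒ r·2 = 555 − 1 = 554 ⇒ r = 277.
Block count: bk = vr ⇒ b·3 = 555·277 = 153735 ⇒ b = 51245.
(Check via b = v(v − 1)/6 = 555·554/6 = 307470/6 = 51245.)

r = 277, b = 51245.


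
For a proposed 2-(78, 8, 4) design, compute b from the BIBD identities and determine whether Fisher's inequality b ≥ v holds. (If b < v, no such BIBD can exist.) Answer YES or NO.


r = λ(v − 1)/(k − 1) = 4·77/7 = 44.
b = vr/k = 78·44/8 = 429.
Fisher's inequality: b ≥ v ⇔ 429 ≥ 78? YES.

YES


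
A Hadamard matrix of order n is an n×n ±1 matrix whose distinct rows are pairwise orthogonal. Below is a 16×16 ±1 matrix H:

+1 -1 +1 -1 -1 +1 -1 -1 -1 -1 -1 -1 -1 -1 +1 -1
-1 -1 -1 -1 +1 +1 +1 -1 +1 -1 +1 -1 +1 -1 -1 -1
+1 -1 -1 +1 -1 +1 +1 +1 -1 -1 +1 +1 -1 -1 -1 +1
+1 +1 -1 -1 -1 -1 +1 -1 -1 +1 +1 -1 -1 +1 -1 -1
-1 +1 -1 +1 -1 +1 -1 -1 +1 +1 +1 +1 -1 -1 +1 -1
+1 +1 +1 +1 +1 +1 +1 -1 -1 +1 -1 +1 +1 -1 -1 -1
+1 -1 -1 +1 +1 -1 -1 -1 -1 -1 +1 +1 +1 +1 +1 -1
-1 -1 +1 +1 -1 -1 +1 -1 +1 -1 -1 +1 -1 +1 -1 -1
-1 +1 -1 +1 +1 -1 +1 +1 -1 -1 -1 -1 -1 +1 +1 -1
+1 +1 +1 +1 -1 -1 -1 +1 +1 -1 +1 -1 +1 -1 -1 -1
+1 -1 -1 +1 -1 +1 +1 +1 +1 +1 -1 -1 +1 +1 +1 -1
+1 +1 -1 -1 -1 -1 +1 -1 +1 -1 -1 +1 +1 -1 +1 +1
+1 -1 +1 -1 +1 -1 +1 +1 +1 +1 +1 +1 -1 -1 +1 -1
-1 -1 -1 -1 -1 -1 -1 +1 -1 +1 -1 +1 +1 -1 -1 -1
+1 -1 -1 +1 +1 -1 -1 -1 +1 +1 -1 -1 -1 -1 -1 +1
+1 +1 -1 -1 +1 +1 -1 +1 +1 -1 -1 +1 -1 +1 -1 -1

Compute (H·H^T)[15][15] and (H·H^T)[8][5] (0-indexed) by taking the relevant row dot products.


Row 5 of H: [1, 1, 1, 1, 1, 1, 1, -1, -1, 1, -1, 1, 1, -1, -1, -1].
Row 8 of H: [-1, 1, -1, 1, 1, -1, 1, 1, -1, -1, -1, -1, -1, 1, 1, -1].
Row 15 of H: [1, 1, -1, -1, 1, 1, -1, 1, 1, -1, -1, 1, -1, 1, -1, -1].
(H·H^T)[15][15] = Σ_j H[15][j]·H[15][j] = (1)² + (1)² + (-1)² + (-1)² + (1)² + (1)² + (-1)² + (1)² + (1)² + (-1)² + (-1)² + (1)² + (-1)² + (1)² + (-1)² + (-1)² = 1 + 1 + 1 + 1 + 1 + 1 + 1 + 1 + 1 + 1 + 1 + 1 + 1 + 1 + 1 + 1 = 16.
(H·H^T)[8][5] = Σ_j H[8][j]·H[5][j] = (-1)·(1) + (1)·(1) + (-1)·(1) + (1)·(1) + (1)·(1) + (-1)·(1) + (1)·(1) + (1)·(-1) + (-1)·(-1) + (-1)·(1) + (-1)·(-1) + (-1)·(1) + (-1)·(1) + (1)·(-1) + (1)·(-1) + (-1)·(-1) = -1 + 1 + -1 + 1 + 1 + -1 + 1 + -1 + 1 + -1 + 1 + -1 + -1 + -1 + -1 + 1 = -2.
Rows 8 and 5 are not orthogonal (dot product = -2 ≠ 0), so H is not a Hadamard matrix.

(15,15) entry = 16; (8,5) entry = -2.


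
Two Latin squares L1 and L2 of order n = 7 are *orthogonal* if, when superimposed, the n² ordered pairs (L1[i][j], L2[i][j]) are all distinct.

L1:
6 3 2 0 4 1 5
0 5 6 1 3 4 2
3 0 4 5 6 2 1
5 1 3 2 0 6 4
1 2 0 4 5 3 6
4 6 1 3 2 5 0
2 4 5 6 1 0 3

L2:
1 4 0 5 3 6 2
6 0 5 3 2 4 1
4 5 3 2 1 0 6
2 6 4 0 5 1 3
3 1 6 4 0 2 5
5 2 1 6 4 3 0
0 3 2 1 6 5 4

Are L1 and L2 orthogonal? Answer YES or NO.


Form the n² = 49 superimposed pairs (L1[i][j], L2[i][j]), row by row (rows and columns indexed from 0):
row 0: (6,1) (3,4) (2,0) (0,5) (4,3) (1,6) (5,2)
row 1: (0,6) (5,0) (6,5) (1,3) (3,2) (4,4) (2,1)
row 2: (3,4) (0,5) (4,3) (5,2) (6,1) (2,0) (1,6)
row 3: (5,2) (1,6) (3,4) (2,0) (0,5) (6,1) (4,3)
row 4: (1,3) (2,1) (0,6) (4,4) (5,0) (3,2) (6,5)
row 5: (4,5) (6,2) (1,1) (3,6) (2,4) (5,3) (0,0)
row 6: (2,0) (4,3) (5,2) (6,1) (1,6) (0,5) (3,4)
Orthogonality requires all 49 pairs distinct.
But the pair (3,4) repeats: cell (0,1) has L1 = 3, L2 = 4, and cell (2,0) has L1 = 3, L2 = 4.
A repeated pair means some other pair never occurs (only 21 distinct pairs out of 49), so the squares are not orthogonal.
Conclusion: NO.

NO


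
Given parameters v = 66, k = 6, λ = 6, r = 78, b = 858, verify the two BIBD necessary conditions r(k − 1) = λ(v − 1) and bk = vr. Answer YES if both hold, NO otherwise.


Condition (i): r(k − 1) = 78·5 = 390; λ(v − 1) = 6·65 = 390. Match? YES.
Condition (ii): bk = 858·6 = 5148; vr = 66·78 = 5148. Match? YES.
Both conditions hold? YES.

YES


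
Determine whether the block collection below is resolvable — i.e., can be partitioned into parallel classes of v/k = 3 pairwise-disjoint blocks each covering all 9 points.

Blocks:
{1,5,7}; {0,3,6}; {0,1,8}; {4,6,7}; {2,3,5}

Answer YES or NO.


v = 9, block size k = 3, number of blocks = 5.
For resolvability, blocks must partition into parallel classes of size v/k = 3.
Total blocks must therefore be a multiple of 3: 5 = 3·1 + 2 ⇒ not divisible ✗.
Resolvable? NO.

NO


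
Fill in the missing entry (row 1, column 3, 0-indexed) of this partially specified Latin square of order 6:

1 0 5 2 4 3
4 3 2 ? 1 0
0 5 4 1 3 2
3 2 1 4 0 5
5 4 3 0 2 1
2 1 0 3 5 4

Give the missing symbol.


Row 1 contains symbols [0, 1, 2, 3, 4] — missing [5].
Column 3 contains symbols [0, 1, 2, 3, 4] — missing [5].
The missing symbol must appear in both missing sets; intersection = [5].
Therefore the hidden value is 5.

Missing value = 5.


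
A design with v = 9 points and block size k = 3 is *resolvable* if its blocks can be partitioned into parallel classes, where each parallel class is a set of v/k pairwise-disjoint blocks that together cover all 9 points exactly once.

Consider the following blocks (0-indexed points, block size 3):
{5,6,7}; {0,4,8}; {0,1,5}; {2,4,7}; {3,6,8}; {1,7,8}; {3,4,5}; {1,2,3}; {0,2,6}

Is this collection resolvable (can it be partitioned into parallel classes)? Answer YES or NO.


v = 9, block size k = 3, number of blocks = 9.
For resolvability, blocks must partition into parallel classes of size v/k = 3.
Total blocks must therefore be a multiple of 3: 9 = 3·3 + 0 ⇒ divisible ✓.
Greedy packing gives 3 candidate class(es). Each should be a full parallel class (size 3, covers all 9 points).
  Class 1 (3 blocks): {5,6,7}; {0,4,8}; {1,2,3}. Points covered: [0, 1, 2, 3, 4, 5, 6, 7, 8].
  Class 2 (3 blocks): {0,1,5}; {2,4,7}; {3,6,8}. Points covered: [0, 1, 2, 3, 4, 5, 6, 7, 8].
  Class 3 (3 blocks): {1,7,8}; {3,4,5}; {0,2,6}. Points covered: [0, 1, 2, 3, 4, 5, 6, 7, 8].
All classes full (size 3)? YES. All classes cover every point? YES.
Resolvable? YES.

YES


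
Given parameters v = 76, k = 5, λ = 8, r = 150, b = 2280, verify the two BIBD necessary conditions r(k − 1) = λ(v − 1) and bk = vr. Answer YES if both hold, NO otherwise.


Condition (i): r(k − 1) = 150·4 = 600; λ(v − 1) = 8·75 = 600. Match? YES.
Condition (ii): bk = 2280·5 = 11400; vr = 76·150 = 11400. Match? YES.
Both conditions hold? YES.

YES


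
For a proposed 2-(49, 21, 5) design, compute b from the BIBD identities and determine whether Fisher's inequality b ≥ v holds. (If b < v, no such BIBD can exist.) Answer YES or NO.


r = λ(v − 1)/(k − 1) = 5·48/20 = 12.
b = vr/k = 49·12/21 = 28.
Fisher's inequality: b ≥ v ⇔ 28 ≥ 49? NO.

NO


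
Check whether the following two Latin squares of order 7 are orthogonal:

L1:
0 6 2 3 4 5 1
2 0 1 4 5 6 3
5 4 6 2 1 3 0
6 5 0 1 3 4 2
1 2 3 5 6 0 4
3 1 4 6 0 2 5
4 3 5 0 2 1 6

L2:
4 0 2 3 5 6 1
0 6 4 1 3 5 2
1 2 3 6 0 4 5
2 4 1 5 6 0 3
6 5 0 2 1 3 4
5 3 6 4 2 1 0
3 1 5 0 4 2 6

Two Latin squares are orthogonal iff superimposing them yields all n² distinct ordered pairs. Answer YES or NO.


Form the n² = 49 superimposed pairs (L1[i][j], L2[i][j]), row by row (rows and columns indexed from 0):
row 0: (0,4) (6,0) (2,2) (3,3) (4,5) (5,6) (1,1)
row 1: (2,0) (0,6) (1,4) (4,1) (5,3) (6,5) (3,2)
row 2: (5,1) (4,2) (6,3) (2,6) (1,0) (3,4) (0,5)
row 3: (6,2) (5,4) (0,1) (1,5) (3,6) (4,0) (2,3)
row 4: (1,6) (2,5) (3,0) (5,2) (6,1) (0,3) (4,4)
row 5: (3,5) (1,3) (4,6) (6,4) (0,2) (2,1) (5,0)
row 6: (4,3) (3,1) (5,5) (0,0) (2,4) (1,2) (6,6)
Orthogonality requires all 49 pairs distinct.
Check by first coordinate: for each symbol s of L1, list the L2 entries in the n cells where L1 = s; they must all differ.
  L1 = 0: L2 entries (in reading order) 4, 6, 5, 1, 3, 2, 0 — all 7 distinct ✓
  L1 = 1: L2 entries (in reading order) 1, 4, 0, 5, 6, 3, 2 — all 7 distinct ✓
  L1 = 2: L2 entries (in reading order) 2, 0, 6, 3, 5, 1, 4 — all 7 distinct ✓
  L1 = 3: L2 entries (in reading order) 3, 2, 4, 6, 0, 5, 1 — all 7 distinct ✓
  L1 = 4: L2 entries (in reading order) 5, 1, 2, 0, 4, 6, 3 — all 7 distinct ✓
  L1 = 5: L2 entries (in reading order) 6, 3, 1, 4, 2, 0, 5 — all 7 distinct ✓
  L1 = 6: L2 entries (in reading order) 0, 5, 3, 2, 1, 4, 6 — all 7 distinct ✓
Every symbol of L1 meets every symbol of L2 exactly once, so all 49 pairs are distinct (49 of 49).
Conclusion: YES.

YES


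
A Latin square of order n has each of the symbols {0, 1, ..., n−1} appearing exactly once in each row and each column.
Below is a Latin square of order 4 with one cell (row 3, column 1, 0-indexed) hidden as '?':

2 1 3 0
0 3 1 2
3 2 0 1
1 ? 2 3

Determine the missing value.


Row 3 contains symbols [1, 2, 3] — missing [0].
Column 1 contains symbols [1, 2, 3] — missing [0].
The missing symbol must appear in both missing sets; intersection = [0].
Therefore the hidden value is 0.

Missing value = 0.


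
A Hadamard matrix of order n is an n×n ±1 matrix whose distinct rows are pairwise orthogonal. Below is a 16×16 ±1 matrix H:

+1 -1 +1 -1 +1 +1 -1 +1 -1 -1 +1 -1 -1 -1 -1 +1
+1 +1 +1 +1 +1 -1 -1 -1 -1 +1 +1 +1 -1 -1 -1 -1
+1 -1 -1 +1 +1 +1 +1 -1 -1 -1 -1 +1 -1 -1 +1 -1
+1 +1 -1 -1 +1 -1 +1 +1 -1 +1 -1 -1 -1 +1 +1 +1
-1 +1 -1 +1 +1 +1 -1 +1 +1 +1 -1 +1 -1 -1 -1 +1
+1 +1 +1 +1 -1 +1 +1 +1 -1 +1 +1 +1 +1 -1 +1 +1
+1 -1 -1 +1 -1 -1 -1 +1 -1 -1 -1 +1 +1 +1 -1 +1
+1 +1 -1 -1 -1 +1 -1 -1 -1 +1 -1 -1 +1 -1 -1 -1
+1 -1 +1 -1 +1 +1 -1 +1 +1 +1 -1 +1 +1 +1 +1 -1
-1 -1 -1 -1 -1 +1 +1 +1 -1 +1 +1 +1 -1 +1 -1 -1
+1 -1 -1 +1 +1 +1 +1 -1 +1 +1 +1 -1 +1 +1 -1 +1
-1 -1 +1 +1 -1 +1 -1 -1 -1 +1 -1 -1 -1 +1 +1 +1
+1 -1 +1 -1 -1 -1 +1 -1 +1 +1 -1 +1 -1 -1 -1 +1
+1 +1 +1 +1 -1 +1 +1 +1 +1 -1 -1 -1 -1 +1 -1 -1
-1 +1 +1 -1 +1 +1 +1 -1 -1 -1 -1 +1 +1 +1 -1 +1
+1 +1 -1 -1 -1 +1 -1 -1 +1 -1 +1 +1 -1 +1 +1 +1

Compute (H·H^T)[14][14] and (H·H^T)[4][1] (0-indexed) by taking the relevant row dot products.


Row 1 of H: [1, 1, 1, 1, 1, -1, -1, -1, -1, 1, 1, 1, -1, -1, -1, -1].
Row 4 of H: [-1, 1, -1, 1, 1, 1, -1, 1, 1, 1, -1, 1, -1, -1, -1, 1].
Row 14 of H: [-1, 1, 1, -1, 1, 1, 1, -1, -1, -1, -1, 1, 1, 1, -1, 1].
(H·H^T)[14][14] = Σ_j H[14][j]·H[14][j] = (-1)² + (1)² + (1)² + (-1)² + (1)² + (1)² + (1)² + (-1)² + (-1)² + (-1)² + (-1)² + (1)² + (1)² + (1)² + (-1)² + (1)² = 1 + 1 + 1 + 1 + 1 + 1 + 1 + 1 + 1 + 1 + 1 + 1 + 1 + 1 + 1 + 1 = 16.
(H·H^T)[4][1] = Σ_j H[4][j]·H[1][j] = (-1)·(1) + (1)·(1) + (-1)·(1) + (1)·(1) + (1)·(1) + (1)·(-1) + (-1)·(-1) + (1)·(-1) + (1)·(-1) + (1)·(1) + (-1)·(1) + (1)·(1) + (-1)·(-1) + (-1)·(-1) + (-1)·(-1) + (1)·(-1) = -1 + 1 + -1 + 1 + 1 + -1 + 1 + -1 + -1 + 1 + -1 + 1 + 1 + 1 + 1 + -1 = 2.
Rows 4 and 1 are not orthogonal (dot product = 2 ≠ 0), so H is not a Hadamard matrix.

(14,14) entry = 16; (4,1) entry = 2.


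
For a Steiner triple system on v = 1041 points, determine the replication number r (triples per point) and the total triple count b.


An STS(v) is a 2-(v, 3, 1) BIBD: block size k = 3, λ = 1.
Replication: r(k − 1) = λ(v − 1) ⇒ r·2 = 1041 − 1 = 1040 ⇒ r = 520.
Block count: b = v(v − 1)/6 = 1041·1040/6 = 1082640/6 = 180440.
(Check via bk = vr: 180440·3 = 541320 = 1041·520 = 541320 ✓.)

r = 520, b = 180440.


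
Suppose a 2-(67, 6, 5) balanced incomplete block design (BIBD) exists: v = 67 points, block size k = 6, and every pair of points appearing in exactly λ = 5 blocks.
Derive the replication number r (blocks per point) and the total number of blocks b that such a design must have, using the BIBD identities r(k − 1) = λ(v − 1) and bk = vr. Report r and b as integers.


Any 2-(v, k, λ) BIBD satisfies two necessary conditions:
  (i)  Each point sits in r blocks, and counting incidences through any fixed point gives r(k − 1) = λ(v − 1), so r = λ(v − 1)/(k − 1).
  (ii) Total incidences bk = vr, so b = vr/k.
Step 1: r = λ(v − 1)/(k − 1) = 5·(67 − 1)/(6 − 1) = 5·66/5 = 330/5 = 66.
Step 2: b = vr/k = 67·66/6 = 4422/6 = 737.
Check integrality: r = 66 ∈ Z ✓, b = 737 ∈ Z ✓.
(These identities are necessary conditions: they determine r and b for any design with these parameters, but do not by themselves prove that one exists.)

r = 66, b = 737.


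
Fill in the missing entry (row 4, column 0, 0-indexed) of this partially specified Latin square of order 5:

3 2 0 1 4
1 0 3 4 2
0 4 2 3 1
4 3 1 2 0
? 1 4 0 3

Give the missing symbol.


Row 4 contains symbols [0, 1, 3, 4] — missing [2].
Column 0 contains symbols [0, 1, 3, 4] — missing [2].
The missing symbol must appear in both missing sets; intersection = [2].
Therefore the hidden value is 2.

Missing value = 2.


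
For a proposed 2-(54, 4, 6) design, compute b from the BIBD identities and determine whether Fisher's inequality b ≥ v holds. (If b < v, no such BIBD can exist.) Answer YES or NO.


r = λ(v − 1)/(k − 1) = 6·53/3 = 106.
b = vr/k = 54·106/4 = 1431.
Fisher's inequality: b ≥ v ⇔ 1431 ≥ 54? YES.

YES


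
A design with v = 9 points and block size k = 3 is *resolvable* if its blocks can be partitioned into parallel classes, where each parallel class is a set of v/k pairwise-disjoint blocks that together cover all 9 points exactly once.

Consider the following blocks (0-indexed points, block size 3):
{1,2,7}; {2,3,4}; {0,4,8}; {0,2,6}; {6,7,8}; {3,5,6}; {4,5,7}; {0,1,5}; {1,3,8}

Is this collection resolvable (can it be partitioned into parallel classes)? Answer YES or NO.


v = 9, block size k = 3, number of blocks = 9.
For resolvability, blocks must partition into parallel classes of size v/k = 3.
Total blocks must therefore be a multiple of 3: 9 = 3·3 + 0 ⇒ divisible ✓.
Greedy packing gives 3 candidate class(es). Each should be a full parallel class (size 3, covers all 9 points).
  Class 1 (3 blocks): {1,2,7}; {0,4,8}; {3,5,6}. Points covered: [0, 1, 2, 3, 4, 5, 6, 7, 8].
  Class 2 (3 blocks): {2,3,4}; {6,7,8}; {0,1,5}. Points covered: [0, 1, 2, 3, 4, 5, 6, 7, 8].
  Class 3 (3 blocks): {0,2,6}; {4,5,7}; {1,3,8}. Points covered: [0, 1, 2, 3, 4, 5, 6, 7, 8].
All classes full (size 3)? YES. All classes cover every point? YES.
Resolvable? YES.

YES


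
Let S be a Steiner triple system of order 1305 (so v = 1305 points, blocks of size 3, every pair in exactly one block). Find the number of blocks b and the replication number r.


An STS(v) is a 2-(v, 3, 1) BIBD: block size k = 3, λ = 1.
Replication: r(k − 1) = λ(v − 1) ⇒ r·2 = 1305 − 1 = 1304 ⇒ r = 652.
Block count: b = v(v − 1)/6 = 1305·1304/6 = 1701720/6 = 283620.
(Check via bk = vr: 283620·3 = 850860 = 1305·652 = 850860 ✓.)

r = 652, b = 283620.


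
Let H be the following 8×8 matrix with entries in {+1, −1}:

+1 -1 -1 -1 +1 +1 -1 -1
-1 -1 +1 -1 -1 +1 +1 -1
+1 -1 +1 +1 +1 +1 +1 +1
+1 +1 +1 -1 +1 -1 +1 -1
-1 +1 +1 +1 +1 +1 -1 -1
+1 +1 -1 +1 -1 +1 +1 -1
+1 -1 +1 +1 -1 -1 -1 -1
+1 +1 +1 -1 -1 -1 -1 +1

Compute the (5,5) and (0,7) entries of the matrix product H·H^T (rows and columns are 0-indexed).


Row 0 of H: [1, -1, -1, -1, 1, 1, -1, -1].
Row 5 of H: [1, 1, -1, 1, -1, 1, 1, -1].
Row 7 of H: [1, 1, 1, -1, -1, -1, -1, 1].
(H·H^T)[5][5] = Σ_j H[5][j]·H[5][j] = (1)² + (1)² + (-1)² + (1)² + (-1)² + (1)² + (1)² + (-1)² = 1 + 1 + 1 + 1 + 1 + 1 + 1 + 1 = 8.
(H·H^T)[0][7] = Σ_j H[0][j]·H[7][j] = (1)·(1) + (-1)·(1) + (-1)·(1) + (-1)·(-1) + (1)·(-1) + (1)·(-1) + (-1)·(-1) + (-1)·(1) = 1 + -1 + -1 + 1 + -1 + -1 + 1 + -1 = -2.
Rows 0 and 7 are not orthogonal (dot product = -2 ≠ 0), so H is not a Hadamard matrix.

(5,5) entry = 8; (0,7) entry = -2.


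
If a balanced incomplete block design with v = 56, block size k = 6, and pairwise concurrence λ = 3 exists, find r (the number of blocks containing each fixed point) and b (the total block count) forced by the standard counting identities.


Any 2-(v, k, λ) BIBD satisfies two necessary conditions:
  (i)  Each point sits in r blocks, and counting incidences through any fixed point gives r(k − 1) = λ(v − 1), so r = λ(v − 1)/(k − 1).
  (ii) Total incidences bk = vr, so b = vr/k.
Step 1: r = λ(v − 1)/(k − 1) = 3·(56 − 1)/(6 − 1) = 3·55/5 = 165/5 = 33.
Step 2: b = vr/k = 56·33/6 = 1848/6 = 308.
Check integrality: r = 33 ∈ Z ✓, b = 308 ∈ Z ✓.
(These identities are necessary conditions: they determine r and b for any design with these parameters, but do not by themselves prove that one exists.)

r = 33, b = 308.


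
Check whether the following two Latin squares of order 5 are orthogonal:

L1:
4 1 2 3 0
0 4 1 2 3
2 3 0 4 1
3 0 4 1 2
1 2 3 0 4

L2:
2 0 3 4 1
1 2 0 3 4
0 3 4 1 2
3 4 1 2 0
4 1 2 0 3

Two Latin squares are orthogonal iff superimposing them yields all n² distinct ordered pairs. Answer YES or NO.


Form the n² = 25 superimposed pairs (L1[i][j], L2[i][j]), row by row (rows and columns indexed from 0):
row 0: (4,2) (1,0) (2,3) (3,4) (0,1)
row 1: (0,1) (4,2) (1,0) (2,3) (3,4)
row 2: (2,0) (3,3) (0,4) (4,1) (1,2)
row 3: (3,3) (0,4) (4,1) (1,2) (2,0)
row 4: (1,4) (2,1) (3,2) (0,0) (4,3)
Orthogonality requires all 25 pairs distinct.
But the pair (0,1) repeats: cell (0,4) has L1 = 0, L2 = 1, and cell (1,0) has L1 = 0, L2 = 1.
A repeated pair means some other pair never occurs (only 15 distinct pairs out of 25), so the squares are not orthogonal.
Conclusion: NO.

NO
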